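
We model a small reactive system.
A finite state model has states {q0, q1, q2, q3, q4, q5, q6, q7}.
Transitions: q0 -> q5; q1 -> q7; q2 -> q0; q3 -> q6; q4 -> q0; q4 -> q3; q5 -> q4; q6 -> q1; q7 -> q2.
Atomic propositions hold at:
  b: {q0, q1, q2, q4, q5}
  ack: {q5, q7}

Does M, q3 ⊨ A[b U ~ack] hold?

Sat(~ack) = {q0, q1, q2, q3, q4, q6}
A[b U ~ack]: least fixpoint, start Z0 = Sat(~ack) = {q0, q1, q2, q3, q4, q6}, add states in Sat(b) with every successor in Z. Z1 = {q0, q1, q2, q3, q4, q5, q6}; fixed.
Sat(A[b U ~ack]) = {q0, q1, q2, q3, q4, q5, q6}
q3 ∈ Sat(A[b U ~ack]) = {q0, q1, q2, q3, q4, q5, q6}, so the formula holds at q3.

Yes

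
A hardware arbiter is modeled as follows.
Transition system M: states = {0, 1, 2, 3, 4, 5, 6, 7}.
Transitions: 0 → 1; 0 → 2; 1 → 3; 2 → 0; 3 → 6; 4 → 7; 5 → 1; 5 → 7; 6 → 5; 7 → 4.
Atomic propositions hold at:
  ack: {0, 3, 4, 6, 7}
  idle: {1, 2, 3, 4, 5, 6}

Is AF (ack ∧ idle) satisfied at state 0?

No

Sat(ack ∧ idle) = {3, 4, 6}
AF (ack ∧ idle): least fixpoint, start Z0 = {3, 4, 6}, add states with every successor in Z. Z1 = {1, 3, 4, 6, 7}; Z2 = {1, 3, 4, 5, 6, 7}; fixed.
Sat(AF (ack ∧ idle)) = {1, 3, 4, 5, 6, 7}
0 ∉ Sat(AF (ack ∧ idle)) = {1, 3, 4, 5, 6, 7}, so the formula does not hold at 0.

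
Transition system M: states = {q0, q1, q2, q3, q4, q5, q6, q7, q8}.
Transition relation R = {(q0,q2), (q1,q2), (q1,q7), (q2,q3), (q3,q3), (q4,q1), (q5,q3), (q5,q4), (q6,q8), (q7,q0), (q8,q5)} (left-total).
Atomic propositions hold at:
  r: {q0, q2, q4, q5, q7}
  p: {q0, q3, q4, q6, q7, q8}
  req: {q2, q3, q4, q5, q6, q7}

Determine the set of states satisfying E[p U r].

E[p U r]: least fixpoint, start Z0 = Sat(r) = {q0, q2, q4, q5, q7}, add states in Sat(p) with some successor in Z. Z1 = {q0, q2, q4, q5, q7, q8}; Z2 = {q0, q2, q4, q5, q6, q7, q8}; fixed.
Sat(E[p U r]) = {q0, q2, q4, q5, q6, q7, q8}

{q0, q2, q4, q5, q6, q7, q8}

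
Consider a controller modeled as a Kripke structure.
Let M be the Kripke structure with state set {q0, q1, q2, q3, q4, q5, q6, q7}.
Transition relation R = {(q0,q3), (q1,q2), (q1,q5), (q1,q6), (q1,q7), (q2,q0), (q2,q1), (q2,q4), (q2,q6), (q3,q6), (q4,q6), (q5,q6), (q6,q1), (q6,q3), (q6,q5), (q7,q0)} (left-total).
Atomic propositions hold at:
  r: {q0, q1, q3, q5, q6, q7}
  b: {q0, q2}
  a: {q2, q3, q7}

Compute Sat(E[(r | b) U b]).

Sat(r | b) = {q0, q1, q2, q3, q5, q6, q7}
E[(r | b) U b]: least fixpoint, start Z0 = Sat(b) = {q0, q2}, add states in Sat(r | b) with some successor in Z. Z1 = {q0, q1, q2, q7}; Z2 = {q0, q1, q2, q6, q7}; Z3 = {q0, q1, q2, q3, q5, q6, q7}; fixed.
Sat(E[(r | b) U b]) = {q0, q1, q2, q3, q5, q6, q7}

{q0, q1, q2, q3, q5, q6, q7}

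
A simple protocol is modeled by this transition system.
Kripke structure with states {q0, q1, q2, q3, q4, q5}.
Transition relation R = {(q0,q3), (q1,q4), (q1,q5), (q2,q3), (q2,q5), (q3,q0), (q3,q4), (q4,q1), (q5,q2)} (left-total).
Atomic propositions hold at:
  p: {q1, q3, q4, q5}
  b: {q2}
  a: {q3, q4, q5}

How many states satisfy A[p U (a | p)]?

4

Sat(a | p) = {q1, q3, q4, q5}
A[p U (a | p)]: least fixpoint, start Z0 = Sat((a | p)) = {q1, q3, q4, q5}, add states in Sat(p) with every successor in Z. Already a fixed point.
Sat(A[p U (a | p)]) = {q1, q3, q4, q5}
|Sat(A[p U (a | p)])| = |{q1, q3, q4, q5}| = 4.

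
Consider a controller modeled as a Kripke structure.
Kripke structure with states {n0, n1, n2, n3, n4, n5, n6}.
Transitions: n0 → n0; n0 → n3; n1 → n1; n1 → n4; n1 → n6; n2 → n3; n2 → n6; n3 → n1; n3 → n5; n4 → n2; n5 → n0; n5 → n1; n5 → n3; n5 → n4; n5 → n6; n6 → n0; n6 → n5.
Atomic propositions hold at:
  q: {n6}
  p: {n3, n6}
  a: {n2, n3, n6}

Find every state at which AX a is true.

{n2, n4}

Sat(AX a) = {s : every successor in {n2, n3, n6}} = {n2, n4}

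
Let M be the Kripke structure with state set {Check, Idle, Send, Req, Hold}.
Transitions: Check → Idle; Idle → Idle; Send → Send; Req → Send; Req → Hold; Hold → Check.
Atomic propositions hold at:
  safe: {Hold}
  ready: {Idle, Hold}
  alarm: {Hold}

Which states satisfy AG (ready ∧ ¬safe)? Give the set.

Sat(¬safe) = {Check, Idle, Send, Req}
Sat(ready ∧ ¬safe) = {Idle}
AG (ready ∧ ¬safe): greatest fixpoint, start Z0 = {Idle}, keep only states in Sat with every successor in Z. Already a fixed point.
Sat(AG (ready ∧ ¬safe)) = {Idle}

{Idle}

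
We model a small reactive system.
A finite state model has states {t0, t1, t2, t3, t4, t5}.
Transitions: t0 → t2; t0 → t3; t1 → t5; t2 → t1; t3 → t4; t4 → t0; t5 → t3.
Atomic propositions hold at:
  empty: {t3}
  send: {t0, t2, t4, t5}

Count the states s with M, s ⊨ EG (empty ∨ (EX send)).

3

Sat(EX send) = {s : some successor in {t0, t2, t4, t5}} = {t0, t1, t3, t4}
Sat(empty ∨ (EX send)) = {t0, t1, t3, t4}
EG (empty ∨ (EX send)): greatest fixpoint, start Z0 = {t0, t1, t3, t4}, keep only states in Sat with some successor in Z. Z1 = {t0, t3, t4}; fixed.
Sat(EG (empty ∨ (EX send))) = {t0, t3, t4}
|Sat(EG (empty ∨ (EX send)))| = |{t0, t3, t4}| = 3.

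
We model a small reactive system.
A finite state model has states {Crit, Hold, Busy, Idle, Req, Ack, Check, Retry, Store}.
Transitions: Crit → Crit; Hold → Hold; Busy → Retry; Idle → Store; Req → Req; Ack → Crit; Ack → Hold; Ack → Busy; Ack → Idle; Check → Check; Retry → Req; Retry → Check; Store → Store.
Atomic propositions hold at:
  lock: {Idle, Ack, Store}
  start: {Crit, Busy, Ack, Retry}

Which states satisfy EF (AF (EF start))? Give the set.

{Crit, Busy, Ack, Retry}

EF start: least fixpoint, start Z0 = {Crit, Busy, Ack, Retry}, add states with some successor in Z. Already a fixed point.
Sat(EF start) = {Crit, Busy, Ack, Retry}
AF (EF start): least fixpoint, start Z0 = {Crit, Busy, Ack, Retry}, add states with every successor in Z. Already a fixed point.
Sat(AF (EF start)) = {Crit, Busy, Ack, Retry}
EF (AF (EF start)): least fixpoint, start Z0 = {Crit, Busy, Ack, Retry}, add states with some successor in Z. Already a fixed point.
Sat(EF (AF (EF start))) = {Crit, Busy, Ack, Retry}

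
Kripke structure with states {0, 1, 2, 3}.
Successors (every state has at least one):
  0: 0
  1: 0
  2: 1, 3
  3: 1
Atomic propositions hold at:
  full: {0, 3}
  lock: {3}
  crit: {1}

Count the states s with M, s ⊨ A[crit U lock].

1

A[crit U lock]: least fixpoint, start Z0 = Sat(lock) = {3}, add states in Sat(crit) with every successor in Z. Already a fixed point.
Sat(A[crit U lock]) = {3}
|Sat(A[crit U lock])| = |{3}| = 1.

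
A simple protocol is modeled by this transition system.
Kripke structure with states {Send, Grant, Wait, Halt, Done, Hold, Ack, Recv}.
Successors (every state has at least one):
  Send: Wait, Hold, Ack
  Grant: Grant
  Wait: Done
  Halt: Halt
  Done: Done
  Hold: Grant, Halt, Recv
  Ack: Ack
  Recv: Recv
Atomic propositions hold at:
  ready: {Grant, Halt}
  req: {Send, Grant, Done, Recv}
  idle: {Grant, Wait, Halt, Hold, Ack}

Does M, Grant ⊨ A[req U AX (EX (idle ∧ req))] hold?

Yes

Sat(idle ∧ req) = {Grant}
Sat(EX (idle ∧ req)) = {s : some successor in {Grant}} = {Grant, Hold}
Sat(AX (EX (idle ∧ req))) = {s : every successor in {Grant, Hold}} = {Grant}
A[req U AX (EX (idle ∧ req))]: least fixpoint, start Z0 = Sat(AX (EX (idle ∧ req))) = {Grant}, add states in Sat(req) with every successor in Z. Already a fixed point.
Sat(A[req U AX (EX (idle ∧ req))]) = {Grant}
Grant ∈ Sat(A[req U AX (EX (idle ∧ req))]) = {Grant}, so the formula holds at Grant.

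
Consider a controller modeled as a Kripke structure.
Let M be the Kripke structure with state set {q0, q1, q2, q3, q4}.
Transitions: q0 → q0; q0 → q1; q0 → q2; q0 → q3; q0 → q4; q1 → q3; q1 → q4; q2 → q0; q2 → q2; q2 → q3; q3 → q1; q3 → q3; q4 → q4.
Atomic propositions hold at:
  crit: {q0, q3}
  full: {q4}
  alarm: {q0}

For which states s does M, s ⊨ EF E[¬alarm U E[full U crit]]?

Sat(¬alarm) = {q1, q2, q3, q4}
E[full U crit]: least fixpoint, start Z0 = Sat(crit) = {q0, q3}, add states in Sat(full) with some successor in Z. Already a fixed point.
Sat(E[full U crit]) = {q0, q3}
E[¬alarm U E[full U crit]]: least fixpoint, start Z0 = Sat(E[full U crit]) = {q0, q3}, add states in Sat(¬alarm) with some successor in Z. Z1 = {q0, q1, q2, q3}; fixed.
Sat(E[¬alarm U E[full U crit]]) = {q0, q1, q2, q3}
EF E[¬alarm U E[full U crit]]: least fixpoint, start Z0 = {q0, q1, q2, q3}, add states with some successor in Z. Already a fixed point.
Sat(EF E[¬alarm U E[full U crit]]) = {q0, q1, q2, q3}

{q0, q1, q2, q3}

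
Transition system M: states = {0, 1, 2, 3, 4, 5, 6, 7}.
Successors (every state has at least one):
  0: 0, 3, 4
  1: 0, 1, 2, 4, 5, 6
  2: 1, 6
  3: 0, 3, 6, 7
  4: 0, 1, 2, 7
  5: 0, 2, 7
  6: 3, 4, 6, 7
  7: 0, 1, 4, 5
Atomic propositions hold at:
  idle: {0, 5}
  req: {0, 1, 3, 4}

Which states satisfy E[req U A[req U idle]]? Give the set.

{0, 1, 3, 4, 5}

A[req U idle]: least fixpoint, start Z0 = Sat(idle) = {0, 5}, add states in Sat(req) with every successor in Z. Already a fixed point.
Sat(A[req U idle]) = {0, 5}
E[req U A[req U idle]]: least fixpoint, start Z0 = Sat(A[req U idle]) = {0, 5}, add states in Sat(req) with some successor in Z. Z1 = {0, 1, 3, 4, 5}; fixed.
Sat(E[req U A[req U idle]]) = {0, 1, 3, 4, 5}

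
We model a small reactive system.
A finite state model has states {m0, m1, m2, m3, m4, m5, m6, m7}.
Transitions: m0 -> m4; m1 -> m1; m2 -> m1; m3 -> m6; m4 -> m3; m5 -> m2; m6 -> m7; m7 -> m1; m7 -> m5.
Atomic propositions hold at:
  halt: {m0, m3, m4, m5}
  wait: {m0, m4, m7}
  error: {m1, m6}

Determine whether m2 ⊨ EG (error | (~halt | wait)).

Yes

Sat(~halt) = {m1, m2, m6, m7}
Sat(~halt | wait) = {m0, m1, m2, m4, m6, m7}
Sat(error | (~halt | wait)) = {m0, m1, m2, m4, m6, m7}
EG (error | (~halt | wait)): greatest fixpoint, start Z0 = {m0, m1, m2, m4, m6, m7}, keep only states in Sat with some successor in Z. Z1 = {m0, m1, m2, m6, m7}; Z2 = {m1, m2, m6, m7}; fixed.
Sat(EG (error | (~halt | wait))) = {m1, m2, m6, m7}
m2 ∈ Sat(EG (error | (~halt | wait))) = {m1, m2, m6, m7}, so the formula holds at m2.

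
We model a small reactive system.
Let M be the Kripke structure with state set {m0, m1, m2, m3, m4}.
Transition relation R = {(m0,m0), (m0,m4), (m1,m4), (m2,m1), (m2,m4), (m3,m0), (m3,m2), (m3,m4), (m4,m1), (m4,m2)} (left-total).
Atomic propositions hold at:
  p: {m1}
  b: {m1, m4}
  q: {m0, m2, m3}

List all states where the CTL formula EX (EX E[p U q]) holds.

E[p U q]: least fixpoint, start Z0 = Sat(q) = {m0, m2, m3}, add states in Sat(p) with some successor in Z. Already a fixed point.
Sat(E[p U q]) = {m0, m2, m3}
Sat(EX E[p U q]) = {s : some successor in {m0, m2, m3}} = {m0, m3, m4}
Sat(EX (EX E[p U q])) = {s : some successor in {m0, m3, m4}} = {m0, m1, m2, m3}

{m0, m1, m2, m3}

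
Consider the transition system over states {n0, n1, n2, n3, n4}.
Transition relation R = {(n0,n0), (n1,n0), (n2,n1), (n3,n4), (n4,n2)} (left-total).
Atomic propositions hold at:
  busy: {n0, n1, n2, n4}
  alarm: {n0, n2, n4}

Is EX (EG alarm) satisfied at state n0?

EG alarm: greatest fixpoint, start Z0 = {n0, n2, n4}, keep only states in Sat with some successor in Z. Z1 = {n0, n4}; Z2 = {n0}; fixed.
Sat(EG alarm) = {n0}
Sat(EX (EG alarm)) = {s : some successor in {n0}} = {n0, n1}
n0 ∈ Sat(EX (EG alarm)) = {n0, n1}, so the formula holds at n0.

Yes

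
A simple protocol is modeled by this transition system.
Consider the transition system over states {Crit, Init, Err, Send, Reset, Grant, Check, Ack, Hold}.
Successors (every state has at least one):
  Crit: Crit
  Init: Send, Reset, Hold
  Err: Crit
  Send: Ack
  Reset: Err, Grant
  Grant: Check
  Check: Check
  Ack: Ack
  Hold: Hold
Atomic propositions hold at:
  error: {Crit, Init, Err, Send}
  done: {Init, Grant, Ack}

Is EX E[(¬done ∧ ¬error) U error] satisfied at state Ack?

Sat(¬done) = {Crit, Err, Send, Reset, Check, Hold}
Sat(¬error) = {Reset, Grant, Check, Ack, Hold}
Sat(¬done ∧ ¬error) = {Reset, Check, Hold}
E[(¬done ∧ ¬error) U error]: least fixpoint, start Z0 = Sat(error) = {Crit, Init, Err, Send}, add states in Sat(¬done ∧ ¬error) with some successor in Z. Z1 = {Crit, Init, Err, Send, Reset}; fixed.
Sat(E[(¬done ∧ ¬error) U error]) = {Crit, Init, Err, Send, Reset}
Sat(EX E[(¬done ∧ ¬error) U error]) = {s : some successor in {Crit, Init, Err, Send, Reset}} = {Crit, Init, Err, Reset}
Ack ∉ Sat(EX E[(¬done ∧ ¬error) U error]) = {Crit, Init, Err, Reset}, so the formula does not hold at Ack.

No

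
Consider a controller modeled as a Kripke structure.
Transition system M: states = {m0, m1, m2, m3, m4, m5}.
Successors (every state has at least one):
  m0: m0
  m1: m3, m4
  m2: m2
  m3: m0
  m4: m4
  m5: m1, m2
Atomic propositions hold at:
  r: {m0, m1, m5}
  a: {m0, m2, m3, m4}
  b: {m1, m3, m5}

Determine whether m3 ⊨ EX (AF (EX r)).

Yes

Sat(EX r) = {s : some successor in {m0, m1, m5}} = {m0, m3, m5}
AF (EX r): least fixpoint, start Z0 = {m0, m3, m5}, add states with every successor in Z. Already a fixed point.
Sat(AF (EX r)) = {m0, m3, m5}
Sat(EX (AF (EX r))) = {s : some successor in {m0, m3, m5}} = {m0, m1, m3}
m3 ∈ Sat(EX (AF (EX r))) = {m0, m1, m3}, so the formula holds at m3.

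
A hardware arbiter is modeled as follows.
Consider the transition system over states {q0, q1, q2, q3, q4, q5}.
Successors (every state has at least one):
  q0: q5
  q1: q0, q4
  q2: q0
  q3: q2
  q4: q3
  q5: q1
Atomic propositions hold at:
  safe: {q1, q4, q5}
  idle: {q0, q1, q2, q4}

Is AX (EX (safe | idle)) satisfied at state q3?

Sat(safe | idle) = {q0, q1, q2, q4, q5}
Sat(EX (safe | idle)) = {s : some successor in {q0, q1, q2, q4, q5}} = {q0, q1, q2, q3, q5}
Sat(AX (EX (safe | idle))) = {s : every successor in {q0, q1, q2, q3, q5}} = {q0, q2, q3, q4, q5}
q3 ∈ Sat(AX (EX (safe | idle))) = {q0, q2, q3, q4, q5}, so the formula holds at q3.

Yes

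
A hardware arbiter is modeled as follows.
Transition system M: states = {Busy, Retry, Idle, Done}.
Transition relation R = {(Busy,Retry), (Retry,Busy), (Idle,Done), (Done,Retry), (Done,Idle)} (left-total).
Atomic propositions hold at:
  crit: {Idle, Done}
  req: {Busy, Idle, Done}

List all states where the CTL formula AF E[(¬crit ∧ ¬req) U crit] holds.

Sat(¬crit) = {Busy, Retry}
Sat(¬req) = {Retry}
Sat(¬crit ∧ ¬req) = {Retry}
E[(¬crit ∧ ¬req) U crit]: least fixpoint, start Z0 = Sat(crit) = {Idle, Done}, add states in Sat(¬crit ∧ ¬req) with some successor in Z. Already a fixed point.
Sat(E[(¬crit ∧ ¬req) U crit]) = {Idle, Done}
AF E[(¬crit ∧ ¬req) U crit]: least fixpoint, start Z0 = {Idle, Done}, add states with every successor in Z. Already a fixed point.
Sat(AF E[(¬crit ∧ ¬req) U crit]) = {Idle, Done}

{Idle, Done}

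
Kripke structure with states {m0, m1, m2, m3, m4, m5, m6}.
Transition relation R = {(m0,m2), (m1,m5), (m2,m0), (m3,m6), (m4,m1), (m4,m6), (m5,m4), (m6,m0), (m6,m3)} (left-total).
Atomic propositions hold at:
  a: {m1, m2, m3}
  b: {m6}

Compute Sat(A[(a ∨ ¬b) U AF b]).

Sat(¬b) = {m0, m1, m2, m3, m4, m5}
Sat(a ∨ ¬b) = {m0, m1, m2, m3, m4, m5}
AF b: least fixpoint, start Z0 = {m6}, add states with every successor in Z. Z1 = {m3, m6}; fixed.
Sat(AF b) = {m3, m6}
A[(a ∨ ¬b) U AF b]: least fixpoint, start Z0 = Sat(AF b) = {m3, m6}, add states in Sat(a ∨ ¬b) with every successor in Z. Already a fixed point.
Sat(A[(a ∨ ¬b) U AF b]) = {m3, m6}

{m3, m6}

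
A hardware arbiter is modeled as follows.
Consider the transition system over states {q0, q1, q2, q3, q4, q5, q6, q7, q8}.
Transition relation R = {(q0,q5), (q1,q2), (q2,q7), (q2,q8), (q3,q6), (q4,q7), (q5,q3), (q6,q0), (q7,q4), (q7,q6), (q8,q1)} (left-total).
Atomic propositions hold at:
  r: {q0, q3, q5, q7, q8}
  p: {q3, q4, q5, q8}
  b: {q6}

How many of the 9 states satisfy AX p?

Sat(AX p) = {s : every successor in {q3, q4, q5, q8}} = {q0, q5}
|Sat(AX p)| = |{q0, q5}| = 2.

2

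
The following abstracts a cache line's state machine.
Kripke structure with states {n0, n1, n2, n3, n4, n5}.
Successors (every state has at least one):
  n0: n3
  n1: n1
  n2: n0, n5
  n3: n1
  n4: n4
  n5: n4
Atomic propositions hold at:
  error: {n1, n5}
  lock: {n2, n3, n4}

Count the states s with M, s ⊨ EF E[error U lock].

5

E[error U lock]: least fixpoint, start Z0 = Sat(lock) = {n2, n3, n4}, add states in Sat(error) with some successor in Z. Z1 = {n2, n3, n4, n5}; fixed.
Sat(E[error U lock]) = {n2, n3, n4, n5}
EF E[error U lock]: least fixpoint, start Z0 = {n2, n3, n4, n5}, add states with some successor in Z. Z1 = {n0, n2, n3, n4, n5}; fixed.
Sat(EF E[error U lock]) = {n0, n2, n3, n4, n5}
|Sat(EF E[error U lock])| = |{n0, n2, n3, n4, n5}| = 5.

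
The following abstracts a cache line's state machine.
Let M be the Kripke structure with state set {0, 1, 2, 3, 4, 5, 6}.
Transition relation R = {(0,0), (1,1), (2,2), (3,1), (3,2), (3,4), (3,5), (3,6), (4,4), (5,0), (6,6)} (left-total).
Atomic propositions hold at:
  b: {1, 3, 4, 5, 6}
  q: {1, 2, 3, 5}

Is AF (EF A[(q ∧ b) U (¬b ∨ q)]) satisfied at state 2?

Sat(q ∧ b) = {1, 3, 5}
Sat(¬b) = {0, 2}
Sat(¬b ∨ q) = {0, 1, 2, 3, 5}
A[(q ∧ b) U (¬b ∨ q)]: least fixpoint, start Z0 = Sat((¬b ∨ q)) = {0, 1, 2, 3, 5}, add states in Sat(q ∧ b) with every successor in Z. Already a fixed point.
Sat(A[(q ∧ b) U (¬b ∨ q)]) = {0, 1, 2, 3, 5}
EF A[(q ∧ b) U (¬b ∨ q)]: least fixpoint, start Z0 = {0, 1, 2, 3, 5}, add states with some successor in Z. Already a fixed point.
Sat(EF A[(q ∧ b) U (¬b ∨ q)]) = {0, 1, 2, 3, 5}
AF (EF A[(q ∧ b) U (¬b ∨ q)]): least fixpoint, start Z0 = {0, 1, 2, 3, 5}, add states with every successor in Z. Already a fixed point.
Sat(AF (EF A[(q ∧ b) U (¬b ∨ q)])) = {0, 1, 2, 3, 5}
2 ∈ Sat(AF (EF A[(q ∧ b) U (¬b ∨ q)])) = {0, 1, 2, 3, 5}, so the formula holds at 2.

Yes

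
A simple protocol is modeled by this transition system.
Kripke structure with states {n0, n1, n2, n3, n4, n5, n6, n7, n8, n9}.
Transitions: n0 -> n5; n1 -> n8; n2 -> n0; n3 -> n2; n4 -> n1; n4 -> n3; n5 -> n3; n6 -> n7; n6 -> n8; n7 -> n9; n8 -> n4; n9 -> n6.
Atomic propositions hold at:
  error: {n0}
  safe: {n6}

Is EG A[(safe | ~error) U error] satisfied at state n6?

No

Sat(~error) = {n1, n2, n3, n4, n5, n6, n7, n8, n9}
Sat(safe | ~error) = {n1, n2, n3, n4, n5, n6, n7, n8, n9}
A[(safe | ~error) U error]: least fixpoint, start Z0 = Sat(error) = {n0}, add states in Sat(safe | ~error) with every successor in Z. Z1 = {n0, n2}; Z2 = {n0, n2, n3}; Z3 = {n0, n2, n3, n5}; fixed.
Sat(A[(safe | ~error) U error]) = {n0, n2, n3, n5}
EG A[(safe | ~error) U error]: greatest fixpoint, start Z0 = {n0, n2, n3, n5}, keep only states in Sat with some successor in Z. Already a fixed point.
Sat(EG A[(safe | ~error) U error]) = {n0, n2, n3, n5}
n6 ∉ Sat(EG A[(safe | ~error) U error]) = {n0, n2, n3, n5}, so the formula does not hold at n6.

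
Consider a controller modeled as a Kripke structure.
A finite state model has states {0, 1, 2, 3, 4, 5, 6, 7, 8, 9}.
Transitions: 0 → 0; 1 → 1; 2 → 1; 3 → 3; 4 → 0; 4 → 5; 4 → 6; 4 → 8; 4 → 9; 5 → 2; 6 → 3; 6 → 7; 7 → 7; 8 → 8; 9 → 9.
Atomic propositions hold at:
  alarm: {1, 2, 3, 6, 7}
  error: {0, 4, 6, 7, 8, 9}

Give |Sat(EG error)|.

EG error: greatest fixpoint, start Z0 = {0, 4, 6, 7, 8, 9}, keep only states in Sat with some successor in Z. Already a fixed point.
Sat(EG error) = {0, 4, 6, 7, 8, 9}
|Sat(EG error)| = |{0, 4, 6, 7, 8, 9}| = 6.

6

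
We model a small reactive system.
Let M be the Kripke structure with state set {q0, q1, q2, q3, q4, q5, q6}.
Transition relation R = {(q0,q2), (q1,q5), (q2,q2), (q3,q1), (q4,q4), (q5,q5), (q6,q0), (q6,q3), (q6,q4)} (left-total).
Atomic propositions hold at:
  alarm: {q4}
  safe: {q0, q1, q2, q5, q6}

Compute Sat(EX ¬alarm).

Sat(¬alarm) = {q0, q1, q2, q3, q5, q6}
Sat(EX ¬alarm) = {s : some successor in {q0, q1, q2, q3, q5, q6}} = {q0, q1, q2, q3, q5, q6}

{q0, q1, q2, q3, q5, q6}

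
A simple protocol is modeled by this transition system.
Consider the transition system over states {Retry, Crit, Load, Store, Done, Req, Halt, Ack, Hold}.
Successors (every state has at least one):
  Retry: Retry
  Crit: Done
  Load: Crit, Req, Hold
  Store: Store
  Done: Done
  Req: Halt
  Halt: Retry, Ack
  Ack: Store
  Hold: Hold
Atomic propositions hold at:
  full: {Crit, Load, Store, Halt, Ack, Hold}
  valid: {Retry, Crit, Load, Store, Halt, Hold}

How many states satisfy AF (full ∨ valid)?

Sat(full ∨ valid) = {Retry, Crit, Load, Store, Halt, Ack, Hold}
AF (full ∨ valid): least fixpoint, start Z0 = {Retry, Crit, Load, Store, Halt, Ack, Hold}, add states with every successor in Z. Z1 = {Retry, Crit, Load, Store, Req, Halt, Ack, Hold}; fixed.
Sat(AF (full ∨ valid)) = {Retry, Crit, Load, Store, Req, Halt, Ack, Hold}
|Sat(AF (full ∨ valid))| = |{Retry, Crit, Load, Store, Req, Halt, Ack, Hold}| = 8.

8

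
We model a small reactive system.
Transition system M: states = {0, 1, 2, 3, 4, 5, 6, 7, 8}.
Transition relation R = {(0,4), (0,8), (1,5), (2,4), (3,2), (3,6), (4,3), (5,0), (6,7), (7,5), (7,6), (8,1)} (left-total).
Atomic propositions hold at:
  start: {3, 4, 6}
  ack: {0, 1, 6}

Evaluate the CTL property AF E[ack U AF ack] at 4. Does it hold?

No

AF ack: least fixpoint, start Z0 = {0, 1, 6}, add states with every successor in Z. Z1 = {0, 1, 5, 6, 8}; Z2 = {0, 1, 5, 6, 7, 8}; fixed.
Sat(AF ack) = {0, 1, 5, 6, 7, 8}
E[ack U AF ack]: least fixpoint, start Z0 = Sat(AF ack) = {0, 1, 5, 6, 7, 8}, add states in Sat(ack) with some successor in Z. Already a fixed point.
Sat(E[ack U AF ack]) = {0, 1, 5, 6, 7, 8}
AF E[ack U AF ack]: least fixpoint, start Z0 = {0, 1, 5, 6, 7, 8}, add states with every successor in Z. Already a fixed point.
Sat(AF E[ack U AF ack]) = {0, 1, 5, 6, 7, 8}
4 ∉ Sat(AF E[ack U AF ack]) = {0, 1, 5, 6, 7, 8}, so the formula does not hold at 4.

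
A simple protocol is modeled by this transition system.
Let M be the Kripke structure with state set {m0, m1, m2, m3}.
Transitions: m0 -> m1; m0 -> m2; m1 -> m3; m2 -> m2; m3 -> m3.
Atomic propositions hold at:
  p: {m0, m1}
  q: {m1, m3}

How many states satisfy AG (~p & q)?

Sat(~p) = {m2, m3}
Sat(~p & q) = {m3}
AG (~p & q): greatest fixpoint, start Z0 = {m3}, keep only states in Sat with every successor in Z. Already a fixed point.
Sat(AG (~p & q)) = {m3}
|Sat(AG (~p & q))| = |{m3}| = 1.

1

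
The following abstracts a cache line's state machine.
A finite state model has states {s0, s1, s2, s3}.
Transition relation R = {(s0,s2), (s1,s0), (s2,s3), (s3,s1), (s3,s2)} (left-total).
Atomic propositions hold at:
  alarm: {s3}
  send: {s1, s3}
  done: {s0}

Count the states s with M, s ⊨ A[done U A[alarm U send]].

A[alarm U send]: least fixpoint, start Z0 = Sat(send) = {s1, s3}, add states in Sat(alarm) with every successor in Z. Already a fixed point.
Sat(A[alarm U send]) = {s1, s3}
A[done U A[alarm U send]]: least fixpoint, start Z0 = Sat(A[alarm U send]) = {s1, s3}, add states in Sat(done) with every successor in Z. Already a fixed point.
Sat(A[done U A[alarm U send]]) = {s1, s3}
|Sat(A[done U A[alarm U send]])| = |{s1, s3}| = 2.

2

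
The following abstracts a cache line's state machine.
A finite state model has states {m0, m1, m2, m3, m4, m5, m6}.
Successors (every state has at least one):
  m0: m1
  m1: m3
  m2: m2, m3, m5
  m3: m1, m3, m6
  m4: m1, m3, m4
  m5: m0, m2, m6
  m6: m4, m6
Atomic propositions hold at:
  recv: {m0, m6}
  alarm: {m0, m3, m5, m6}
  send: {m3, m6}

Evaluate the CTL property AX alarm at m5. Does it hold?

Sat(AX alarm) = {s : every successor in {m0, m3, m5, m6}} = {m1}
m5 ∉ Sat(AX alarm) = {m1}, so the formula does not hold at m5.

No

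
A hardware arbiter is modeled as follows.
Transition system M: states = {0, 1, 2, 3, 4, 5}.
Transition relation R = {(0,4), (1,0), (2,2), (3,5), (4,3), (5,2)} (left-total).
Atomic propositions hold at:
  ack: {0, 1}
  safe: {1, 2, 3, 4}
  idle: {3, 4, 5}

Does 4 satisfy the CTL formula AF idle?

Yes

AF idle: least fixpoint, start Z0 = {3, 4, 5}, add states with every successor in Z. Z1 = {0, 3, 4, 5}; Z2 = {0, 1, 3, 4, 5}; fixed.
Sat(AF idle) = {0, 1, 3, 4, 5}
4 ∈ Sat(AF idle) = {0, 1, 3, 4, 5}, so the formula holds at 4.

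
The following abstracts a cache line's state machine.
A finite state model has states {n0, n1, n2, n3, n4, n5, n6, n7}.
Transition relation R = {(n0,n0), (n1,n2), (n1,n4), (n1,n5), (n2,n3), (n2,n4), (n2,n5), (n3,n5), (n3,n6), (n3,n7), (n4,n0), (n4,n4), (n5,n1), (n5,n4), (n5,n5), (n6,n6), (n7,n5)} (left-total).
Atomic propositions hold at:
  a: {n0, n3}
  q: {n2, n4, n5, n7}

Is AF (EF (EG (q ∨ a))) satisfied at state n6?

No

Sat(q ∨ a) = {n0, n2, n3, n4, n5, n7}
EG (q ∨ a): greatest fixpoint, start Z0 = {n0, n2, n3, n4, n5, n7}, keep only states in Sat with some successor in Z. Already a fixed point.
Sat(EG (q ∨ a)) = {n0, n2, n3, n4, n5, n7}
EF (EG (q ∨ a)): least fixpoint, start Z0 = {n0, n2, n3, n4, n5, n7}, add states with some successor in Z. Z1 = {n0, n1, n2, n3, n4, n5, n7}; fixed.
Sat(EF (EG (q ∨ a))) = {n0, n1, n2, n3, n4, n5, n7}
AF (EF (EG (q ∨ a))): least fixpoint, start Z0 = {n0, n1, n2, n3, n4, n5, n7}, add states with every successor in Z. Already a fixed point.
Sat(AF (EF (EG (q ∨ a)))) = {n0, n1, n2, n3, n4, n5, n7}
n6 ∉ Sat(AF (EF (EG (q ∨ a)))) = {n0, n1, n2, n3, n4, n5, n7}, so the formula does not hold at n6.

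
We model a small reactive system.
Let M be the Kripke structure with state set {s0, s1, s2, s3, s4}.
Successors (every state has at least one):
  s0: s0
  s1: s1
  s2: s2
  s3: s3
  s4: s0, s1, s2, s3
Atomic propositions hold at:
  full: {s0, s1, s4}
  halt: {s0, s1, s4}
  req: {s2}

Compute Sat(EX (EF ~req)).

Sat(~req) = {s0, s1, s3, s4}
EF ~req: least fixpoint, start Z0 = {s0, s1, s3, s4}, add states with some successor in Z. Already a fixed point.
Sat(EF ~req) = {s0, s1, s3, s4}
Sat(EX (EF ~req)) = {s : some successor in {s0, s1, s3, s4}} = {s0, s1, s3, s4}

{s0, s1, s3, s4}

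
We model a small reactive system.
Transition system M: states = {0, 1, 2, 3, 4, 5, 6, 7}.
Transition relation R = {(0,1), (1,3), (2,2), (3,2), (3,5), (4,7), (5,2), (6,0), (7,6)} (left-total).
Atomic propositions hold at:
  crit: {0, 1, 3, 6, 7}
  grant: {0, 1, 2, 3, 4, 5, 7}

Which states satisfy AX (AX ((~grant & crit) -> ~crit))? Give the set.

{0, 1, 2, 3, 5, 6, 7}

Sat(~grant) = {6}
Sat(~grant & crit) = {6}
Sat(~crit) = {2, 4, 5}
Sat((~grant & crit) -> ~crit) = {0, 1, 2, 3, 4, 5, 7}
Sat(AX ((~grant & crit) -> ~crit)) = {s : every successor in {0, 1, 2, 3, 4, 5, 7}} = {0, 1, 2, 3, 4, 5, 6}
Sat(AX (AX ((~grant & crit) -> ~crit))) = {s : every successor in {0, 1, 2, 3, 4, 5, 6}} = {0, 1, 2, 3, 5, 6, 7}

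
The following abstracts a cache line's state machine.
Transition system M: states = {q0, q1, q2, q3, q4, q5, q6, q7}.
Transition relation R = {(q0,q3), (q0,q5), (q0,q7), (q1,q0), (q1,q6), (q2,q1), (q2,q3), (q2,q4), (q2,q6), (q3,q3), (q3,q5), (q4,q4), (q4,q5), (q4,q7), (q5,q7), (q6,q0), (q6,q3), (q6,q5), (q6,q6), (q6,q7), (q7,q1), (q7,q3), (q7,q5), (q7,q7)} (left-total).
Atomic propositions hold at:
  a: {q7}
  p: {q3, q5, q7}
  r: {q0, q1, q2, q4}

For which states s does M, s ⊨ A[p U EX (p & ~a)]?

Sat(~a) = {q0, q1, q2, q3, q4, q5, q6}
Sat(p & ~a) = {q3, q5}
Sat(EX (p & ~a)) = {s : some successor in {q3, q5}} = {q0, q2, q3, q4, q6, q7}
A[p U EX (p & ~a)]: least fixpoint, start Z0 = Sat(EX (p & ~a)) = {q0, q2, q3, q4, q6, q7}, add states in Sat(p) with every successor in Z. Z1 = {q0, q2, q3, q4, q5, q6, q7}; fixed.
Sat(A[p U EX (p & ~a)]) = {q0, q2, q3, q4, q5, q6, q7}

{q0, q2, q3, q4, q5, q6, q7}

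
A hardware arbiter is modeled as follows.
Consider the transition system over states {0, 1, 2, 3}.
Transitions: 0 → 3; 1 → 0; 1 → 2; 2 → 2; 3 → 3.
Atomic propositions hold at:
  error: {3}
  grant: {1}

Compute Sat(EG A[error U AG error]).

AG error: greatest fixpoint, start Z0 = {3}, keep only states in Sat with every successor in Z. Already a fixed point.
Sat(AG error) = {3}
A[error U AG error]: least fixpoint, start Z0 = Sat(AG error) = {3}, add states in Sat(error) with every successor in Z. Already a fixed point.
Sat(A[error U AG error]) = {3}
EG A[error U AG error]: greatest fixpoint, start Z0 = {3}, keep only states in Sat with some successor in Z. Already a fixed point.
Sat(EG A[error U AG error]) = {3}

{3}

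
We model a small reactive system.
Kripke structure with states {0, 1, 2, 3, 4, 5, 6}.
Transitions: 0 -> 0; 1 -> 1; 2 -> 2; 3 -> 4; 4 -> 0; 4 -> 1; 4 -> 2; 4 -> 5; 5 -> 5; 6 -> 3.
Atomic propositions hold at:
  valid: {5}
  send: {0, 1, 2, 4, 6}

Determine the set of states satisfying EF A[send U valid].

A[send U valid]: least fixpoint, start Z0 = Sat(valid) = {5}, add states in Sat(send) with every successor in Z. Already a fixed point.
Sat(A[send U valid]) = {5}
EF A[send U valid]: least fixpoint, start Z0 = {5}, add states with some successor in Z. Z1 = {4, 5}; Z2 = {3, 4, 5}; Z3 = {3, 4, 5, 6}; fixed.
Sat(EF A[send U valid]) = {3, 4, 5, 6}

{3, 4, 5, 6}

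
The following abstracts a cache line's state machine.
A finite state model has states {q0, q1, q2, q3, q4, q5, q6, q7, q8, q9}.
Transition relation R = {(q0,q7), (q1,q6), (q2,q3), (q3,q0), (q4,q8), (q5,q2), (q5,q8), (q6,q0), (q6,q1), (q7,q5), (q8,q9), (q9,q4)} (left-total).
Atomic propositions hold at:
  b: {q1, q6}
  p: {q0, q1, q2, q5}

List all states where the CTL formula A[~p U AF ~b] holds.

Sat(~p) = {q3, q4, q6, q7, q8, q9}
Sat(~b) = {q0, q2, q3, q4, q5, q7, q8, q9}
AF ~b: least fixpoint, start Z0 = {q0, q2, q3, q4, q5, q7, q8, q9}, add states with every successor in Z. Already a fixed point.
Sat(AF ~b) = {q0, q2, q3, q4, q5, q7, q8, q9}
A[~p U AF ~b]: least fixpoint, start Z0 = Sat(AF ~b) = {q0, q2, q3, q4, q5, q7, q8, q9}, add states in Sat(~p) with every successor in Z. Already a fixed point.
Sat(A[~p U AF ~b]) = {q0, q2, q3, q4, q5, q7, q8, q9}

{q0, q2, q3, q4, q5, q7, q8, q9}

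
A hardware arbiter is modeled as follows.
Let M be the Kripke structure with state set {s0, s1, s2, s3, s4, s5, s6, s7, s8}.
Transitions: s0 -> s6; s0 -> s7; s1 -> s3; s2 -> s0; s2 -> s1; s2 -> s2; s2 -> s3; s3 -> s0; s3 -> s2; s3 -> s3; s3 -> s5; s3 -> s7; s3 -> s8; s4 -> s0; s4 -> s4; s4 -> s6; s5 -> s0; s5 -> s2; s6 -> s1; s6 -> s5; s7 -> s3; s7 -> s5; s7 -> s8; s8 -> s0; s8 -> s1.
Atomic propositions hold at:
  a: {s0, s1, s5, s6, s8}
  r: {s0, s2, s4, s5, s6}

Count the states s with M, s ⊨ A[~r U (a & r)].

3

Sat(~r) = {s1, s3, s7, s8}
Sat(a & r) = {s0, s5, s6}
A[~r U (a & r)]: least fixpoint, start Z0 = Sat((a & r)) = {s0, s5, s6}, add states in Sat(~r) with every successor in Z. Already a fixed point.
Sat(A[~r U (a & r)]) = {s0, s5, s6}
|Sat(A[~r U (a & r)])| = |{s0, s5, s6}| = 3.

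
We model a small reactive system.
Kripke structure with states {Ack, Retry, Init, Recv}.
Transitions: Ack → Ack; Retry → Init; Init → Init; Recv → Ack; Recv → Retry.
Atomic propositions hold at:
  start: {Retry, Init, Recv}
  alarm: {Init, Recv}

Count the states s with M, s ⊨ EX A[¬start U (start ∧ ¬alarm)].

Sat(¬start) = {Ack}
Sat(¬alarm) = {Ack, Retry}
Sat(start ∧ ¬alarm) = {Retry}
A[¬start U (start ∧ ¬alarm)]: least fixpoint, start Z0 = Sat((start ∧ ¬alarm)) = {Retry}, add states in Sat(¬start) with every successor in Z. Already a fixed point.
Sat(A[¬start U (start ∧ ¬alarm)]) = {Retry}
Sat(EX A[¬start U (start ∧ ¬alarm)]) = {s : some successor in {Retry}} = {Recv}
|Sat(EX A[¬start U (start ∧ ¬alarm)])| = |{Recv}| = 1.

1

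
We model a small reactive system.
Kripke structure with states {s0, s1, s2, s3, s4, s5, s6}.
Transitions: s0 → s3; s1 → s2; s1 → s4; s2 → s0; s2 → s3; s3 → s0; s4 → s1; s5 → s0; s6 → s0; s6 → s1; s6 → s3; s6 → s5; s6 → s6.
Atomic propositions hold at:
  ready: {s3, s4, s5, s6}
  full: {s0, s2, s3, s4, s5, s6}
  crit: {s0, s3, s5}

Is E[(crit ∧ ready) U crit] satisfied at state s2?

Sat(crit ∧ ready) = {s3, s5}
E[(crit ∧ ready) U crit]: least fixpoint, start Z0 = Sat(crit) = {s0, s3, s5}, add states in Sat(crit ∧ ready) with some successor in Z. Already a fixed point.
Sat(E[(crit ∧ ready) U crit]) = {s0, s3, s5}
s2 ∉ Sat(E[(crit ∧ ready) U crit]) = {s0, s3, s5}, so the formula does not hold at s2.

No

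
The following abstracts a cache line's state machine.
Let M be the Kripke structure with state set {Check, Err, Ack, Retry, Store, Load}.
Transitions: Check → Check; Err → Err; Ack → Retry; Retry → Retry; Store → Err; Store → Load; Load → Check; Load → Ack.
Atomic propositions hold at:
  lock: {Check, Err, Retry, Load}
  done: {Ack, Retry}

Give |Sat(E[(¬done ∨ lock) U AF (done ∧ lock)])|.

4

Sat(¬done) = {Check, Err, Store, Load}
Sat(¬done ∨ lock) = {Check, Err, Retry, Store, Load}
Sat(done ∧ lock) = {Retry}
AF (done ∧ lock): least fixpoint, start Z0 = {Retry}, add states with every successor in Z. Z1 = {Ack, Retry}; fixed.
Sat(AF (done ∧ lock)) = {Ack, Retry}
E[(¬done ∨ lock) U AF (done ∧ lock)]: least fixpoint, start Z0 = Sat(AF (done ∧ lock)) = {Ack, Retry}, add states in Sat(¬done ∨ lock) with some successor in Z. Z1 = {Ack, Retry, Load}; Z2 = {Ack, Retry, Store, Load}; fixed.
Sat(E[(¬done ∨ lock) U AF (done ∧ lock)]) = {Ack, Retry, Store, Load}
|Sat(E[(¬done ∨ lock) U AF (done ∧ lock)])| = |{Ack, Retry, Store, Load}| = 4.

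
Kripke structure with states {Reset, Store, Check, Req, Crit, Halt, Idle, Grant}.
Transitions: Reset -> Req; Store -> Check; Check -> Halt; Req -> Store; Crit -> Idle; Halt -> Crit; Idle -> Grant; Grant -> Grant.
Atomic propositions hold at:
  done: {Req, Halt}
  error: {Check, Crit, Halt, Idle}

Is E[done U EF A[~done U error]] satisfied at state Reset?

Sat(~done) = {Reset, Store, Check, Crit, Idle, Grant}
A[~done U error]: least fixpoint, start Z0 = Sat(error) = {Check, Crit, Halt, Idle}, add states in Sat(~done) with every successor in Z. Z1 = {Store, Check, Crit, Halt, Idle}; fixed.
Sat(A[~done U error]) = {Store, Check, Crit, Halt, Idle}
EF A[~done U error]: least fixpoint, start Z0 = {Store, Check, Crit, Halt, Idle}, add states with some successor in Z. Z1 = {Store, Check, Req, Crit, Halt, Idle}; Z2 = {Reset, Store, Check, Req, Crit, Halt, Idle}; fixed.
Sat(EF A[~done U error]) = {Reset, Store, Check, Req, Crit, Halt, Idle}
E[done U EF A[~done U error]]: least fixpoint, start Z0 = Sat(EF A[~done U error]) = {Reset, Store, Check, Req, Crit, Halt, Idle}, add states in Sat(done) with some successor in Z. Already a fixed point.
Sat(E[done U EF A[~done U error]]) = {Reset, Store, Check, Req, Crit, Halt, Idle}
Reset ∈ Sat(E[done U EF A[~done U error]]) = {Reset, Store, Check, Req, Crit, Halt, Idle}, so the formula holds at Reset.

Yes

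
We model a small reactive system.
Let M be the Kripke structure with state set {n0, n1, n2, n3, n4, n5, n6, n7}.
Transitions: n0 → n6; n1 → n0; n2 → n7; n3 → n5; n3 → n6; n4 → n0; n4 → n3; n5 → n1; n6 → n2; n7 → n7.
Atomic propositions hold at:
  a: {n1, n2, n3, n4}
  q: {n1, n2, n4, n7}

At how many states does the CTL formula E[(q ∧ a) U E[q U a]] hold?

4

Sat(q ∧ a) = {n1, n2, n4}
E[q U a]: least fixpoint, start Z0 = Sat(a) = {n1, n2, n3, n4}, add states in Sat(q) with some successor in Z. Already a fixed point.
Sat(E[q U a]) = {n1, n2, n3, n4}
E[(q ∧ a) U E[q U a]]: least fixpoint, start Z0 = Sat(E[q U a]) = {n1, n2, n3, n4}, add states in Sat(q ∧ a) with some successor in Z. Already a fixed point.
Sat(E[(q ∧ a) U E[q U a]]) = {n1, n2, n3, n4}
|Sat(E[(q ∧ a) U E[q U a]])| = |{n1, n2, n3, n4}| = 4.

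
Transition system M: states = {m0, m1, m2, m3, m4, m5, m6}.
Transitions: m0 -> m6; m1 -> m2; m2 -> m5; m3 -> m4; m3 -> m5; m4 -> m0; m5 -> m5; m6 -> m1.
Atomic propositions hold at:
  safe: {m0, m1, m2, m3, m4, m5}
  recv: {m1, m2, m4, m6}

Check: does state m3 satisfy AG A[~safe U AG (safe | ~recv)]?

No

Sat(~safe) = {m6}
Sat(~recv) = {m0, m3, m5}
Sat(safe | ~recv) = {m0, m1, m2, m3, m4, m5}
AG (safe | ~recv): greatest fixpoint, start Z0 = {m0, m1, m2, m3, m4, m5}, keep only states in Sat with every successor in Z. Z1 = {m1, m2, m3, m4, m5}; Z2 = {m1, m2, m3, m5}; Z3 = {m1, m2, m5}; fixed.
Sat(AG (safe | ~recv)) = {m1, m2, m5}
A[~safe U AG (safe | ~recv)]: least fixpoint, start Z0 = Sat(AG (safe | ~recv)) = {m1, m2, m5}, add states in Sat(~safe) with every successor in Z. Z1 = {m1, m2, m5, m6}; fixed.
Sat(A[~safe U AG (safe | ~recv)]) = {m1, m2, m5, m6}
AG A[~safe U AG (safe | ~recv)]: greatest fixpoint, start Z0 = {m1, m2, m5, m6}, keep only states in Sat with every successor in Z. Already a fixed point.
Sat(AG A[~safe U AG (safe | ~recv)]) = {m1, m2, m5, m6}
m3 ∉ Sat(AG A[~safe U AG (safe | ~recv)]) = {m1, m2, m5, m6}, so the formula does not hold at m3.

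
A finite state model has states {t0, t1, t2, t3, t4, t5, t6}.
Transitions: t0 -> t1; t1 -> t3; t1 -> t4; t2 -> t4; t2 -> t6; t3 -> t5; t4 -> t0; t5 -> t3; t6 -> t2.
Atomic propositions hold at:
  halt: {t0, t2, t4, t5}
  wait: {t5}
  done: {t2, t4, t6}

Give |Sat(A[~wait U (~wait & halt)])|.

Sat(~wait) = {t0, t1, t2, t3, t4, t6}
Sat(~wait & halt) = {t0, t2, t4}
A[~wait U (~wait & halt)]: least fixpoint, start Z0 = Sat((~wait & halt)) = {t0, t2, t4}, add states in Sat(~wait) with every successor in Z. Z1 = {t0, t2, t4, t6}; fixed.
Sat(A[~wait U (~wait & halt)]) = {t0, t2, t4, t6}
|Sat(A[~wait U (~wait & halt)])| = |{t0, t2, t4, t6}| = 4.

4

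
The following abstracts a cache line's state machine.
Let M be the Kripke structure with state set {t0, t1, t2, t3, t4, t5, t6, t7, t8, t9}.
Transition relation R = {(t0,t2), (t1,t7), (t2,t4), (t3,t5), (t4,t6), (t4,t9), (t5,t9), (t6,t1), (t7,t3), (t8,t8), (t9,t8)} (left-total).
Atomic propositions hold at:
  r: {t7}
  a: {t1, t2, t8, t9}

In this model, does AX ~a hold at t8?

No

Sat(~a) = {t0, t3, t4, t5, t6, t7}
Sat(AX ~a) = {s : every successor in {t0, t3, t4, t5, t6, t7}} = {t1, t2, t3, t7}
t8 ∉ Sat(AX ~a) = {t1, t2, t3, t7}, so the formula does not hold at t8.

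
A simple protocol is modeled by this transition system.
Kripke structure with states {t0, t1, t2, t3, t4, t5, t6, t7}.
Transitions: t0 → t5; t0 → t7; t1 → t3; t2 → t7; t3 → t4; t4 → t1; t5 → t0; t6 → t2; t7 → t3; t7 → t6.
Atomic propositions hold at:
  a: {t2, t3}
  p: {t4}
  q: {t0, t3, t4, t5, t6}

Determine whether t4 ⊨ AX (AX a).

Sat(AX a) = {s : every successor in {t2, t3}} = {t1, t6}
Sat(AX (AX a)) = {s : every successor in {t1, t6}} = {t4}
t4 ∈ Sat(AX (AX a)) = {t4}, so the formula holds at t4.

Yes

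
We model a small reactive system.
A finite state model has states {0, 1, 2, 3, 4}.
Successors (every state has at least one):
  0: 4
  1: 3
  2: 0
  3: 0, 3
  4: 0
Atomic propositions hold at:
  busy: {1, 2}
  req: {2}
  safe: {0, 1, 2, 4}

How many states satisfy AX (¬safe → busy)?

Sat(¬safe) = {3}
Sat(¬safe → busy) = {0, 1, 2, 4}
Sat(AX (¬safe → busy)) = {s : every successor in {0, 1, 2, 4}} = {0, 2, 4}
|Sat(AX (¬safe → busy))| = |{0, 2, 4}| = 3.

3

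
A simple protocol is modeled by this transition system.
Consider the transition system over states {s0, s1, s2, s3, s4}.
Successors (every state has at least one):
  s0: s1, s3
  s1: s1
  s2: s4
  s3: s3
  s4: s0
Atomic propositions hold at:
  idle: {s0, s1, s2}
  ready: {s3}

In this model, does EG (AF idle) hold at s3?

No

AF idle: least fixpoint, start Z0 = {s0, s1, s2}, add states with every successor in Z. Z1 = {s0, s1, s2, s4}; fixed.
Sat(AF idle) = {s0, s1, s2, s4}
EG (AF idle): greatest fixpoint, start Z0 = {s0, s1, s2, s4}, keep only states in Sat with some successor in Z. Already a fixed point.
Sat(EG (AF idle)) = {s0, s1, s2, s4}
s3 ∉ Sat(EG (AF idle)) = {s0, s1, s2, s4}, so the formula does not hold at s3.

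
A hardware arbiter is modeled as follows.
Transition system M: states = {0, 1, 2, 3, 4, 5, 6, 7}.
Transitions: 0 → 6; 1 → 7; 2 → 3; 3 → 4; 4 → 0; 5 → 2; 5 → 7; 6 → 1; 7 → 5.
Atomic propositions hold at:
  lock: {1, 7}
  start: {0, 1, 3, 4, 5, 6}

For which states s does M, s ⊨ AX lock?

Sat(AX lock) = {s : every successor in {1, 7}} = {1, 6}

{1, 6}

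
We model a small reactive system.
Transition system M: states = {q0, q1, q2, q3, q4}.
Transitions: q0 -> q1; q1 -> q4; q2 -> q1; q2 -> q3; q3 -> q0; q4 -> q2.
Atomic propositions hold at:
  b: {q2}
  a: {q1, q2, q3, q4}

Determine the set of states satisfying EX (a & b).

Sat(a & b) = {q2}
Sat(EX (a & b)) = {s : some successor in {q2}} = {q4}

{q4}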